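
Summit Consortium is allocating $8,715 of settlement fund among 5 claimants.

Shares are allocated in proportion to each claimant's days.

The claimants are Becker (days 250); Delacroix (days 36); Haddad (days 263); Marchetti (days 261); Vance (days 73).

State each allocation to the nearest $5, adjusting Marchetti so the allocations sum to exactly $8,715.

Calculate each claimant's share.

Becker: $2,465 · Delacroix: $355 · Haddad: $2,595 · Marchetti: $2,580 · Vance: $720

Sum of days: 883.
Unrounded shares: Becker 250/883 × $8,715 = 2,467.44; Delacroix 36/883 × $8,715 = 355.31; Haddad 263/883 × $8,715 = 2,595.75; Marchetti 261/883 × $8,715 = 2,576.01; Vance 73/883 × $8,715 = 720.49.
Rounded to nearest $5: Becker $2,465; Delacroix $355; Haddad $2,595; Marchetti $2,575; Vance $720. Sum = $8,710.
Difference $8,715 − $8,710 = +$5 applied to Marchetti: Marchetti becomes $2,580.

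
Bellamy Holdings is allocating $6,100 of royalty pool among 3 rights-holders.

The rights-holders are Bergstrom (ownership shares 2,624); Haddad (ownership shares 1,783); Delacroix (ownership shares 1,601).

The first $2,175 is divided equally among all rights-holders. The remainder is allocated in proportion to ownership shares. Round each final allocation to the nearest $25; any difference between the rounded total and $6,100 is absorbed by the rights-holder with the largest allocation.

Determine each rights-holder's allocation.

Bergstrom: $2,425 · Haddad: $1,900 · Delacroix: $1,775

Equal tier: $2,175 ÷ 3 = $725 apiece.
Remainder $3,925 by ownership shares (total 6,008): Bergstrom 1,714.25 → $1,725; Haddad 1,164.83 → $1,175; Delacroix 1,045.93 → $1,050.
Rounding difference −$25 on remainder applied to Bergstrom.
Totals: Bergstrom $725 + $1,700 = $2,425; Haddad $725 + $1,175 = $1,900; Delacroix $725 + $1,050 = $1,775.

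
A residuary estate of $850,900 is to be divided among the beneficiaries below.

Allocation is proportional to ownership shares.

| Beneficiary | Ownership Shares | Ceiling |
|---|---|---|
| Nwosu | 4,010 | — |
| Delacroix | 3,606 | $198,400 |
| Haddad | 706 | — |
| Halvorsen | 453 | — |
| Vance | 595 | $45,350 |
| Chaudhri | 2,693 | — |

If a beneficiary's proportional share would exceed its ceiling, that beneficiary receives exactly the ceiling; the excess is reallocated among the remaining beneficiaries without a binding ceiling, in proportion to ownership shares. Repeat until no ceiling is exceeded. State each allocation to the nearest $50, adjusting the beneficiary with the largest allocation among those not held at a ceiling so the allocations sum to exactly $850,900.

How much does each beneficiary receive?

Nwosu: $309,700; Delacroix: $198,400; Haddad: $54,500; Halvorsen: $35,000; Vance: $45,350; Chaudhri: $207,950

Sum of ownership shares: 12,063.
Proportional shares (ignoring caps): Nwosu 282,857.42; Delacroix 254,360.06; Haddad 49,799.83; Halvorsen 31,953.72; Vance 41,970.12; Chaudhri 189,958.86.
Cap binds for Delacroix ($198,400); residual $652,500 reallocated over remaining ownership shares 8,457.
Cap binds for Vance ($45,350); residual $607,150 reallocated over remaining ownership shares 7,862.
Redistributed shares: Nwosu 309,675.85 → $309,700; Haddad 54,521.48 → $54,500; Halvorsen 34,983.33 → $35,000; Chaudhri 207,969.34 → $207,950.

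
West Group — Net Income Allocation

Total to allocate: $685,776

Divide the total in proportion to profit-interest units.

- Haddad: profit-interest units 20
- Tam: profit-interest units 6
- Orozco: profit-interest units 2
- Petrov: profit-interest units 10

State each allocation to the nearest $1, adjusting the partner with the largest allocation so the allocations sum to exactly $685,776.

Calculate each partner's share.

Haddad: $360,936 · Tam: $108,280 · Orozco: $36,093 · Petrov: $180,467

Profit-interest units total: 38.
Pro-rata amounts: Haddad 20/38 × $685,776 = 360,934.74; Tam 6/38 × $685,776 = 108,280.42; Orozco 2/38 × $685,776 = 36,093.47; Petrov 10/38 × $685,776 = 180,467.37.
At nearest $1: Haddad $360,935; Tam $108,280; Orozco $36,093; Petrov $180,467. Sum = $685,775.
Difference $685,776 − $685,775 = +$1 applied to largest allocation (Haddad): Haddad becomes $360,936.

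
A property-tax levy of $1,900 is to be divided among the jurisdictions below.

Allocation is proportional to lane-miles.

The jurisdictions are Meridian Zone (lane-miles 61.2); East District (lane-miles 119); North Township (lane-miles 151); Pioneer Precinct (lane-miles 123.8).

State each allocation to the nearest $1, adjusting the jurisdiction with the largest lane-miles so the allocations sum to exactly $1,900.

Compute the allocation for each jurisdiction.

Lane-miles total: 455.
Proportional shares: Meridian Zone 61.2/455 × $1,900 = 255.56; East District 119/455 × $1,900 = 496.92; North Township 151/455 × $1,900 = 630.55; Pioneer Precinct 123.8/455 × $1,900 = 516.97.
At nearest $1: Meridian Zone $256; East District $497; North Township $631; Pioneer Precinct $517. Sum = $1,901.
Difference $1,900 − $1,901 = −$1 applied to largest lane-miles (North Township): North Township becomes $630.

Meridian Zone: $256; East District: $497; North Township: $630; Pioneer Precinct: $517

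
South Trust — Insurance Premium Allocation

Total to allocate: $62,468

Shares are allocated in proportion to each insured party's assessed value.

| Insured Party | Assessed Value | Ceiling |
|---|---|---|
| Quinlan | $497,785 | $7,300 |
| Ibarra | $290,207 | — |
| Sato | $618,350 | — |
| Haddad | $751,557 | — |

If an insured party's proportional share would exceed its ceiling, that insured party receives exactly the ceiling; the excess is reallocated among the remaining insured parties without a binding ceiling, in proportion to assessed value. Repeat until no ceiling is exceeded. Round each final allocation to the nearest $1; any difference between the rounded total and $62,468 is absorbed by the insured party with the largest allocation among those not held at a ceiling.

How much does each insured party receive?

Assessed value total: 2,157,899.
Proportional shares (ignoring caps): Quinlan 14,410.14; Ibarra 8,401.07; Sato 17,900.32; Haddad 21,756.47.
Held at cap: Quinlan ($7,300); remaining pool $55,168 reallocated over remaining assessed value 1,660,114.
Remaining shares: Ibarra 9,644.00 → $9,644; Sato 20,548.67 → $20,549; Haddad 24,975.33 → $24,975.

Quinlan: $7,300 | Ibarra: $9,644 | Sato: $20,549 | Haddad: $24,975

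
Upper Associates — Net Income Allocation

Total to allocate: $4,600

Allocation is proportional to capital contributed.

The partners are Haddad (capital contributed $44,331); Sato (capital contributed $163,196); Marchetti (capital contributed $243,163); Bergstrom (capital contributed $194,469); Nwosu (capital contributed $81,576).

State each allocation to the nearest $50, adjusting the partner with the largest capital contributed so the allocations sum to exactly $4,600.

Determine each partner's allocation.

Haddad: $300 · Sato: $1,050 · Marchetti: $1,500 · Bergstrom: $1,250 · Nwosu: $500

Sum of capital contributed: 726,735.
Proportional shares: Haddad 44,331/726,735 × $4,600 = 280.60; Sato 163,196/726,735 × $4,600 = 1,032.98; Marchetti 243,163/726,735 × $4,600 = 1,539.14; Bergstrom 194,469/726,735 × $4,600 = 1,230.93; Nwosu 81,576/726,735 × $4,600 = 516.35.
Rounded to nearest $50: Haddad $300; Sato $1,050; Marchetti $1,550; Bergstrom $1,250; Nwosu $500. Sum = $4,650.
Difference $4,600 − $4,650 = −$50 applied to largest capital contributed (Marchetti): Marchetti becomes $1,500.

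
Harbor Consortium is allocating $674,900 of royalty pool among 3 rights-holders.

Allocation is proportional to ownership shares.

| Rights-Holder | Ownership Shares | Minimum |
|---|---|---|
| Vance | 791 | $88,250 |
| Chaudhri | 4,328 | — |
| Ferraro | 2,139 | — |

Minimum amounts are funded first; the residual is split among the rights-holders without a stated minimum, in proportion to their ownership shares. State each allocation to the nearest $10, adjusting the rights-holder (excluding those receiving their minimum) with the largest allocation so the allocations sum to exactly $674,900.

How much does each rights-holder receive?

Vance: $88,250 · Chaudhri: $392,610 · Ferraro: $194,040

Minimums first: Vance $88,250. Residual $586,650.
Residual split over remaining ownership shares 6,467: Chaudhri 392,611.91 → $392,610; Ferraro 194,038.09 → $194,040.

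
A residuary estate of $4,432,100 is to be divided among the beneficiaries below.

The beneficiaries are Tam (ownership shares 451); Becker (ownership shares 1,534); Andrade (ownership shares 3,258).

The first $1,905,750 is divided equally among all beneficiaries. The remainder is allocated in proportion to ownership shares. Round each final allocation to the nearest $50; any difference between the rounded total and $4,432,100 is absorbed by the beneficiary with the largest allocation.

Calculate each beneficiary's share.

First tranche $1,905,750 split equally: $635,250 each.
Remainder $2,526,350 by ownership shares (total 5,243): Tam 217,315.25 → $217,300; Becker 739,160.96 → $739,150; Andrade 1,569,873.79 → $1,569,850.
Rounding difference +$50 on remainder applied to Andrade.
Totals: Tam $635,250 + $217,300 = $852,550; Becker $635,250 + $739,150 = $1,374,400; Andrade $635,250 + $1,569,900 = $2,205,150.

Tam: $852,550 · Becker: $1,374,400 · Andrade: $2,205,150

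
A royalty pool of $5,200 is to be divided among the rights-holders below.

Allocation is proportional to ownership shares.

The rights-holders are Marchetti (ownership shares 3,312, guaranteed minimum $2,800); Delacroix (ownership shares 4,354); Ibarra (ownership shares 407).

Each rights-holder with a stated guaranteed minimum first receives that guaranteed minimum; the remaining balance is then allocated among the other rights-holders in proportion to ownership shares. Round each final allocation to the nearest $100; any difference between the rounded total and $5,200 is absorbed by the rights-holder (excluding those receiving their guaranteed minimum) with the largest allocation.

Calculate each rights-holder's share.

Marchetti: $2,800 · Delacroix: $2,200 · Ibarra: $200

Minimums first: Marchetti $2,800. Balance $2,400.
Balance split over remaining ownership shares 4,761: Delacroix 2,194.83 → $2,200; Ibarra 205.17 → $200.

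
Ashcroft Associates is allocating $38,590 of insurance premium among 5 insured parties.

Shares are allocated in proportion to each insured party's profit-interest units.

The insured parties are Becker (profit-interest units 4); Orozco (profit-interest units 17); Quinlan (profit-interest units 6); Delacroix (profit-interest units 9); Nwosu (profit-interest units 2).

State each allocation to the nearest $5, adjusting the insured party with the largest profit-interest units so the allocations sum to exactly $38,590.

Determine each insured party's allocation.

Profit-interest units total: 4 + 17 + 6 + 9 + 2 = 38.
Pro-rata amounts: Becker 4,062.11; Orozco 17,263.95; Quinlan 6,093.16; Delacroix 9,139.74; Nwosu 2,031.05.
After rounding ($5): Becker $4,060; Orozco $17,265; Quinlan $6,095; Delacroix $9,140; Nwosu $2,030. Sum = $38,590.
Rounded total matches; no reconciliation needed.

Becker: $4,060 | Orozco: $17,265 | Quinlan: $6,095 | Delacroix: $9,140 | Nwosu: $2,030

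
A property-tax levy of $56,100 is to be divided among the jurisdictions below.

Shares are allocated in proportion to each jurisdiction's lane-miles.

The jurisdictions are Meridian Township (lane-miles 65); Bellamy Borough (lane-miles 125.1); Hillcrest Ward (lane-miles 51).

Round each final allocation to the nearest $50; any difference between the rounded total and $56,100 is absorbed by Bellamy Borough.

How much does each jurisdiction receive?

Meridian Township: $15,100; Bellamy Borough: $29,150; Hillcrest Ward: $11,850

Combined lane-miles = 241.1.
Pro-rata amounts: Meridian Township 65/241.1 × $56,100 = 15,124.43; Bellamy Borough 125.1/241.1 × $56,100 = 29,108.71; Hillcrest Ward 51/241.1 × $56,100 = 11,866.86.
After rounding ($50): Meridian Township $15,100; Bellamy Borough $29,100; Hillcrest Ward $11,850. Sum = $56,050.
Difference $56,100 − $56,050 = +$50 applied to Bellamy Borough: Bellamy Borough becomes $29,150.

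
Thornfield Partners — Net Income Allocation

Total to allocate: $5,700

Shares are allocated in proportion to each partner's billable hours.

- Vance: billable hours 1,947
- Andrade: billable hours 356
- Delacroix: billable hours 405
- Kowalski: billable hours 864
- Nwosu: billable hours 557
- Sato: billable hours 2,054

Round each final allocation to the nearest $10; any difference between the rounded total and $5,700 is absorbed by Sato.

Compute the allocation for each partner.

Sum of billable hours: 6,183.
Pro-rata amounts: Vance 1,947/6,183 × $5,700 = 1,794.91; Andrade 356/6,183 × $5,700 = 328.19; Delacroix 405/6,183 × $5,700 = 373.36; Kowalski 864/6,183 × $5,700 = 796.51; Nwosu 557/6,183 × $5,700 = 513.49; Sato 2,054/6,183 × $5,700 = 1,893.55.
After rounding ($10): Vance $1,790; Andrade $330; Delacroix $370; Kowalski $800; Nwosu $510; Sato $1,890. Sum = $5,690.
Difference $5,700 − $5,690 = +$10 applied to Sato: Sato becomes $1,900.

Vance: $1,790; Andrade: $330; Delacroix: $370; Kowalski: $800; Nwosu: $510; Sato: $1,900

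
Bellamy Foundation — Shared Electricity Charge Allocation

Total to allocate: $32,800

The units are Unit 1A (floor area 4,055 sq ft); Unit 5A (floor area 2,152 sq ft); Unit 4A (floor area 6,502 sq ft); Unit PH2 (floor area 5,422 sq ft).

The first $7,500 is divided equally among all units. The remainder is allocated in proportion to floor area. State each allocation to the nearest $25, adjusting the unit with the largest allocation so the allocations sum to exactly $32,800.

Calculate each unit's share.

Unit 1A: $7,525 | Unit 5A: $4,875 | Unit 4A: $10,950 | Unit PH2: $9,450

Equal tier: $7,500 ÷ 4 = $1,875 apiece.
Remainder $25,300 by floor area (total 18,131): Unit 1A 5,658.35 → $5,650; Unit 5A 3,002.90 → $3,000; Unit 4A 9,072.89 → $9,075; Unit PH2 7,565.86 → $7,575.
Totals: Unit 1A $1,875 + $5,650 = $7,525; Unit 5A $1,875 + $3,000 = $4,875; Unit 4A $1,875 + $9,075 = $10,950; Unit PH2 $1,875 + $7,575 = $9,450.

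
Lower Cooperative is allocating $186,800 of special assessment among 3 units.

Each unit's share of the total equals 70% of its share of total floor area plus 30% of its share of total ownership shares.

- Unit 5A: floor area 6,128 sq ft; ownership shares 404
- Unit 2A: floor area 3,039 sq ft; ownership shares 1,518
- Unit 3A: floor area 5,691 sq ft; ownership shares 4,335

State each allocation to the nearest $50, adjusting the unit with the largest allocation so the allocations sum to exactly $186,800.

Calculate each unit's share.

Totals — floor area 14,858, ownership shares 6,257.
Blended shares (70% floor area + 30% ownership shares): Unit 5A 0.3081; Unit 2A 0.2160; Unit 3A 0.4760.
Proportional shares: Unit 5A 57,548.73; Unit 2A 40,340.93; Unit 3A 88,910.34.
Rounded to nearest $50: Unit 5A $57,550; Unit 2A $40,350; Unit 3A $88,900. Sum = $186,800.
Rounded total matches; no reconciliation needed.

Unit 5A: $57,550; Unit 2A: $40,350; Unit 3A: $88,900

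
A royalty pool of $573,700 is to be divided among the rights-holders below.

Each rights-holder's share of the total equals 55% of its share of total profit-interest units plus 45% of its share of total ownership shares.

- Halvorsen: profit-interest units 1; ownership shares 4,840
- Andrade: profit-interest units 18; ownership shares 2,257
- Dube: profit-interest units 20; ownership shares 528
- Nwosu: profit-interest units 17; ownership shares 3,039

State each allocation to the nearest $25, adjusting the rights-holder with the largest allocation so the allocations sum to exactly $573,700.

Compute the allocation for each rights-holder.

Profit-interest units total 56; ownership shares total 10,664.
Combined weights (55% profit-interest units + 45% ownership shares): Halvorsen 0.2141; Andrade 0.2720; Dube 0.2187; Nwosu 0.2952.
Raw shares: Halvorsen 122,806.22; Andrade 156,061.72; Dube 125,473.43; Nwosu 169,358.63.
Rounded to nearest $25: Halvorsen $122,800; Andrade $156,050; Dube $125,475; Nwosu $169,350. Sum = $573,675.
Difference $573,700 − $573,675 = +$25 applied to largest allocation (Nwosu): Nwosu becomes $169,375.

Halvorsen: $122,800 · Andrade: $156,050 · Dube: $125,475 · Nwosu: $169,375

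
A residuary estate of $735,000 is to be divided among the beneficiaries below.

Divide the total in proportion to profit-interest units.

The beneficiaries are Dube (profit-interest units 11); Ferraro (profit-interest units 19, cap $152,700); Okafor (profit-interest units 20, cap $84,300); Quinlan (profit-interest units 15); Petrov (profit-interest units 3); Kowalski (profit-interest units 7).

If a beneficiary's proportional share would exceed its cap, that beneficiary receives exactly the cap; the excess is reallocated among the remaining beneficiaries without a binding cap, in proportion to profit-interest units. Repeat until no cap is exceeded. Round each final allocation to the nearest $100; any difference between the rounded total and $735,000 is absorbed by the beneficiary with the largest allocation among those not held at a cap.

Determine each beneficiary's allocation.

Dube: $152,200; Ferraro: $152,700; Okafor: $84,300; Quinlan: $207,500; Petrov: $41,500; Kowalski: $96,800

Sum of profit-interest units: 75.
Unconstrained shares: Dube 107,800.00; Ferraro 186,200.00; Okafor 196,000.00; Quinlan 147,000.00; Petrov 29,400.00; Kowalski 68,600.00.
Capped: Ferraro ($152,700), Okafor ($84,300); balance $498,000 reallocated over remaining profit-interest units 36.
Shares after redistribution: Dube 152,166.67 → $152,200; Quinlan 207,500.00 → $207,500; Petrov 41,500.00 → $41,500; Kowalski 96,833.33 → $96,800.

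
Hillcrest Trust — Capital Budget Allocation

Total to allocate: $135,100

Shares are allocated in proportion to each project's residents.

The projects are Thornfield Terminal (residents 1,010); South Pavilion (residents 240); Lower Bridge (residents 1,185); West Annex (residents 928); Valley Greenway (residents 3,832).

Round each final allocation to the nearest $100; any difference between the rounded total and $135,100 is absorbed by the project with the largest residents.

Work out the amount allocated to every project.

Thornfield Terminal: $19,000 | South Pavilion: $4,500 | Lower Bridge: $22,300 | West Annex: $17,400 | Valley Greenway: $71,900

Sum of residents: 1,010 + 240 + 1,185 + 928 + 3,832 = 7,195.
Pro-rata amounts: Thornfield Terminal 18,964.70; South Pavilion 4,506.46; Lower Bridge 22,250.66; West Annex 17,424.99; Valley Greenway 71,953.19.
At nearest $100: Thornfield Terminal $19,000; South Pavilion $4,500; Lower Bridge $22,300; West Annex $17,400; Valley Greenway $72,000. Sum = $135,200.
Difference $135,100 − $135,200 = −$100 applied to largest residents (Valley Greenway): Valley Greenway becomes $71,900.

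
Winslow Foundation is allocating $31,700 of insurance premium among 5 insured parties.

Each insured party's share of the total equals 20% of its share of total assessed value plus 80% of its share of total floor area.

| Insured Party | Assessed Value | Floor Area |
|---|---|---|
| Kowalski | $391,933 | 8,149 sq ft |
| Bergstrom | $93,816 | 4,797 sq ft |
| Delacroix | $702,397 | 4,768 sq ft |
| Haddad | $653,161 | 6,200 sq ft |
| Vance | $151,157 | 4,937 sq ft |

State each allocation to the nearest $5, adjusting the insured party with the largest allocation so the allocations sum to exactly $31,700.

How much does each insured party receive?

Totals — assessed value 1,992,464, floor area 28,851.
Composite weights (20% assessed value + 80% floor area): Kowalski 0.2653; Bergstrom 0.1424; Delacroix 0.2027; Haddad 0.2375; Vance 0.1521.
Pro-rata amounts: Kowalski 8,410.09; Bergstrom 4,515.08; Delacroix 6,426.09; Haddad 7,528.15; Vance 4,820.60.
After rounding ($5): Kowalski $8,410; Bergstrom $4,515; Delacroix $6,425; Haddad $7,530; Vance $4,820. Sum = $31,700.
Rounded total matches; no reconciliation needed.

Kowalski: $8,410 · Bergstrom: $4,515 · Delacroix: $6,425 · Haddad: $7,530 · Vance: $4,820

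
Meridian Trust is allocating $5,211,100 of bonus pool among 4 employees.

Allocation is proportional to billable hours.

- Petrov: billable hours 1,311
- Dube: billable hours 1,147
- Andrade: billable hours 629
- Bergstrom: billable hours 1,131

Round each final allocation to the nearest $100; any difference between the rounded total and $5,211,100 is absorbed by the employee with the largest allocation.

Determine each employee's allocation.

Petrov: $1,619,600; Dube: $1,417,100; Andrade: $777,100; Bergstrom: $1,397,300

Sum of billable hours: 4,218.
Unrounded shares: Petrov 1,311/4,218 × $5,211,100 = 1,619,666.22; Dube 1,147/4,218 × $5,211,100 = 1,417,053.51; Andrade 629/4,218 × $5,211,100 = 777,093.86; Bergstrom 1,131/4,218 × $5,211,100 = 1,397,286.42.
Rounded to nearest $100: Petrov $1,619,700; Dube $1,417,100; Andrade $777,100; Bergstrom $1,397,300. Sum = $5,211,200.
Difference $5,211,100 − $5,211,200 = −$100 applied to largest allocation (Petrov): Petrov becomes $1,619,600.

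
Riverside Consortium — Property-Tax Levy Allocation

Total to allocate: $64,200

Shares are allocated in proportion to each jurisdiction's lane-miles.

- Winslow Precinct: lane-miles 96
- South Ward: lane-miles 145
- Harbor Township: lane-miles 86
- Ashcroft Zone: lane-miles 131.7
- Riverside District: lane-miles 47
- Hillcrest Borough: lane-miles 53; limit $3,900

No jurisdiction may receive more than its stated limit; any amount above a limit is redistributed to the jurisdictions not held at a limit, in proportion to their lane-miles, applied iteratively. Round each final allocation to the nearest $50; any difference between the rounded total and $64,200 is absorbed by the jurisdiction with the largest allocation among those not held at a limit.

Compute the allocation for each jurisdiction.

Lane-miles total: 558.7.
Pro-rata shares before constraints: Winslow Precinct 11,031.32; South Ward 16,661.89; Harbor Township 9,882.23; Ashcroft Zone 15,133.60; Riverside District 5,400.75; Hillcrest Borough 6,090.21.
Cap binds for Hillcrest Borough ($3,900); remaining pool $60,300 reallocated over remaining lane-miles 505.7.
Shares after redistribution: Winslow Precinct 11,447.10 → $11,450; South Ward 17,289.90 → $17,300; Harbor Township 10,254.70 → $10,250; Ashcroft Zone 15,703.99 → $15,700; Riverside District 5,604.31 → $5,600.

Winslow Precinct: $11,450; South Ward: $17,300; Harbor Township: $10,250; Ashcroft Zone: $15,700; Riverside District: $5,600; Hillcrest Borough: $3,900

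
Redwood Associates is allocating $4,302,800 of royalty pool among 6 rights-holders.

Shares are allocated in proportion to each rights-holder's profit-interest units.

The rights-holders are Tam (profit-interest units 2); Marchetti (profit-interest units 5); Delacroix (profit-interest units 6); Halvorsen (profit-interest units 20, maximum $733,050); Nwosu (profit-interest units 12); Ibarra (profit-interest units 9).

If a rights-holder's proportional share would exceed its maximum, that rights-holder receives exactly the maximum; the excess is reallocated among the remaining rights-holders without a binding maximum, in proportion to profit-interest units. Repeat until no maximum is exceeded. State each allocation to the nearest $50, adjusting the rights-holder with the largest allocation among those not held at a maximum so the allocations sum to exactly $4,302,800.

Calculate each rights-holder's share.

Tam: $210,000 · Marchetti: $524,950 · Delacroix: $629,950 · Halvorsen: $733,050 · Nwosu: $1,259,900 · Ibarra: $944,950

Combined profit-interest units = 54.
Pro-rata shares before constraints: Tam 159,362.96; Marchetti 398,407.41; Delacroix 478,088.89; Halvorsen 1,593,629.63; Nwosu 956,177.78; Ibarra 717,133.33.
Capped: Halvorsen ($733,050); balance $3,569,750 reallocated over remaining profit-interest units 34.
Remaining shares: Tam 209,985.29 → $210,000; Marchetti 524,963.24 → $524,950; Delacroix 629,955.88 → $629,950; Nwosu 1,259,911.76 → $1,259,900; Ibarra 944,933.82 → $944,950.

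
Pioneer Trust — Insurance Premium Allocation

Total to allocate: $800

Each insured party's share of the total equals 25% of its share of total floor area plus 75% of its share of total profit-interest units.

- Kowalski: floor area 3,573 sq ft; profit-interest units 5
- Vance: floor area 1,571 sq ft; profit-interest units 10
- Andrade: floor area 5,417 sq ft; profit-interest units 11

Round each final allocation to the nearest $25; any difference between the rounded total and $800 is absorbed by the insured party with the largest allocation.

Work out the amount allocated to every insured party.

Floor area total 10,561; profit-interest units total 26.
Combined weights (25% floor area + 75% profit-interest units): Kowalski 0.2288; Vance 0.3257; Andrade 0.4455.
Unrounded shares: Kowalski 183.05; Vance 260.52; Andrade 356.43.
Rounded to nearest $25: Kowalski $175; Vance $250; Andrade $350. Sum = $775.
Difference $800 − $775 = +$25 applied to largest allocation (Andrade): Andrade becomes $375.

Kowalski: $175; Vance: $250; Andrade: $375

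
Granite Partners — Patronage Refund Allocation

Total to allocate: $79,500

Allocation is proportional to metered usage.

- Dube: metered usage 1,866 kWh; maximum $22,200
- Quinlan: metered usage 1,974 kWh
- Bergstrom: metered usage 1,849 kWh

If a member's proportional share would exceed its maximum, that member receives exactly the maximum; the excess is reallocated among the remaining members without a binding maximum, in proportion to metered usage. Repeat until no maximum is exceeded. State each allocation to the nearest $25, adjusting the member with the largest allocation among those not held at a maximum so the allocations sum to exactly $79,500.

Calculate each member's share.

Combined metered usage = 5,689.
Unconstrained shares: Dube 26,076.11; Quinlan 27,585.34; Bergstrom 25,838.55.
Held at cap: Dube ($22,200); residual $57,300 reallocated over remaining metered usage 3,823.
Shares after redistribution: Quinlan 29,586.76 → $29,575; Bergstrom 27,713.24 → $27,725.

Dube: $22,200 · Quinlan: $29,575 · Bergstrom: $27,725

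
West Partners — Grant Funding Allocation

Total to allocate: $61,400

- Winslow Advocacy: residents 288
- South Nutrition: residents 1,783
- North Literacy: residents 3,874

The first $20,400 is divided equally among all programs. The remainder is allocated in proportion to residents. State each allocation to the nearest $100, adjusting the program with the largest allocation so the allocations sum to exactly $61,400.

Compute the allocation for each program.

Winslow Advocacy: $8,800; South Nutrition: $19,100; North Literacy: $33,500

Equal tier: $20,400 ÷ 3 = $6,800 apiece.
Remainder $41,000 by residents (total 5,945): Winslow Advocacy 1,986.21 → $2,000; South Nutrition 12,296.55 → $12,300; North Literacy 26,717.24 → $26,700.
Totals: Winslow Advocacy $6,800 + $2,000 = $8,800; South Nutrition $6,800 + $12,300 = $19,100; North Literacy $6,800 + $26,700 = $33,500.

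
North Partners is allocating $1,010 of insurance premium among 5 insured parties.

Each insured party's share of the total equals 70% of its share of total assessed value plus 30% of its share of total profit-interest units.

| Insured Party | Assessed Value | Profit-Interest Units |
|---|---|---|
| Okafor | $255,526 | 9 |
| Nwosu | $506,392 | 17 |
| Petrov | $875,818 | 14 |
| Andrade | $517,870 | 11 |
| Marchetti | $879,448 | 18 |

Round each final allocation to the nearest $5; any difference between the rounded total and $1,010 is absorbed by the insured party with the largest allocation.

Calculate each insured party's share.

Okafor: $100; Nwosu: $195; Petrov: $265; Andrade: $170; Marchetti: $280

Totals — assessed value 3,035,054, profit-interest units 69.
Combined weights (70% assessed value + 30% profit-interest units): Okafor 0.0981; Nwosu 0.1907; Petrov 0.2629; Andrade 0.1673; Marchetti 0.2811.
Unrounded shares: Okafor 99.05; Nwosu 192.61; Petrov 265.50; Andrade 168.94; Marchetti 283.91.
Rounded to nearest $5: Okafor $100; Nwosu $195; Petrov $265; Andrade $170; Marchetti $285. Sum = $1,015.
Difference $1,010 − $1,015 = −$5 applied to largest allocation (Marchetti): Marchetti becomes $280.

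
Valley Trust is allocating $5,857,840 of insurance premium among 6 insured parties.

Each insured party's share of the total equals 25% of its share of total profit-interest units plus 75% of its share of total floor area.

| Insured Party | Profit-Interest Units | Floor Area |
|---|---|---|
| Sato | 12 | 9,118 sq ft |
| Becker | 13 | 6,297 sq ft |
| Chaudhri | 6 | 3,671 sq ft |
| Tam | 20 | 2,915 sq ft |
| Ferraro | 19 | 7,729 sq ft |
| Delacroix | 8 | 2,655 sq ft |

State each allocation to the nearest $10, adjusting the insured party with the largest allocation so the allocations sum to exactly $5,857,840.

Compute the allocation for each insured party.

Sato: $1,462,270 · Becker: $1,098,330 · Chaudhri: $610,660 · Tam: $770,950 · Ferraro: $1,405,250 · Delacroix: $510,380

Profit-interest units total 78; floor area total 32,385.
Composite weights (25% profit-interest units + 75% floor area): Sato 0.2496; Becker 0.1875; Chaudhri 0.1042; Tam 0.1316; Ferraro 0.2399; Delacroix 0.0871.
Pro-rata amounts: Sato 1,462,258.12; Becker 1,098,333.69; Chaudhri 610,662.13; Tam 770,954.25; Ferraro 1,405,250.95; Delacroix 510,380.86.
Rounded to nearest $10: Sato $1,462,260; Becker $1,098,330; Chaudhri $610,660; Tam $770,950; Ferraro $1,405,250; Delacroix $510,380. Sum = $5,857,830.
Difference $5,857,840 − $5,857,830 = +$10 applied to largest allocation (Sato): Sato becomes $1,462,270.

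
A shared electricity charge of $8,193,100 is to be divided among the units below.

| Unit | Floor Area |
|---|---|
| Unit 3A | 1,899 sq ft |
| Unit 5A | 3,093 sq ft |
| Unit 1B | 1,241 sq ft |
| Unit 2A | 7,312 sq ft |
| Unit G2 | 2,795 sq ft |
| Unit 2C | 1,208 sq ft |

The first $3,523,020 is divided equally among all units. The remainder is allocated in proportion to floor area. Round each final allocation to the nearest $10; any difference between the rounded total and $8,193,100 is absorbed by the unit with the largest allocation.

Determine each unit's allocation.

Unit 3A: $1,092,550 · Unit 5A: $1,410,320 · Unit 1B: $917,440 · Unit 2A: $2,533,120 · Unit G2: $1,331,010 · Unit 2C: $908,660

First tranche $3,523,020 split equally: $587,170 each.
Remainder $4,670,080 by floor area (total 17,548): Unit 3A 505,384.20 → $505,380; Unit 5A 823,145.51 → $823,150; Unit 1B 330,269.51 → $330,270; Unit 2A 1,945,955.38 → $1,945,960; Unit G2 743,838.25 → $743,840; Unit 2C 321,487.16 → $321,490.
Rounding difference −$10 on remainder applied to Unit 2A.
Totals: Unit 3A $587,170 + $505,380 = $1,092,550; Unit 5A $587,170 + $823,150 = $1,410,320; Unit 1B $587,170 + $330,270 = $917,440; Unit 2A $587,170 + $1,945,950 = $2,533,120; Unit G2 $587,170 + $743,840 = $1,331,010; Unit 2C $587,170 + $321,490 = $908,660.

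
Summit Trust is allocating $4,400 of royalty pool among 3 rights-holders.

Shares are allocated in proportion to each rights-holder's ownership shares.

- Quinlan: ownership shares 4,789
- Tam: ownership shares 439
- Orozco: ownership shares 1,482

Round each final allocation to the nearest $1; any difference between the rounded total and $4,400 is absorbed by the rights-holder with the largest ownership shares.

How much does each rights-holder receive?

Total ownership shares = 4,789 + 439 + 1,482 = 6,710.
Unrounded shares: Quinlan 3,140.33; Tam 287.87; Orozco 971.80.
After rounding ($1): Quinlan $3,140; Tam $288; Orozco $972. Sum = $4,400.
Rounded total matches; no reconciliation needed.

Quinlan: $3,140 | Tam: $288 | Orozco: $972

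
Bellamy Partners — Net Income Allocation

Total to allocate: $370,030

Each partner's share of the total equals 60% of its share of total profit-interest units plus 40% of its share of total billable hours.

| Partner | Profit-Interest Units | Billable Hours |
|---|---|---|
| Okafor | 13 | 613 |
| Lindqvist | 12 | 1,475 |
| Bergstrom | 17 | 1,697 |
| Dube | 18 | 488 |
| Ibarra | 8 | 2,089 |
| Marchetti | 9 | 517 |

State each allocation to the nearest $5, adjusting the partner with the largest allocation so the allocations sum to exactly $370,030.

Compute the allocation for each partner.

Totals — profit-interest units 77, billable hours 6,879.
Composite weights (60% profit-interest units + 40% billable hours): Okafor 0.1369; Lindqvist 0.1793; Bergstrom 0.2311; Dube 0.1686; Ibarra 0.1838; Marchetti 0.1002.
Pro-rata amounts: Okafor 50,673.17; Lindqvist 66,337.04; Bergstrom 85,530.46; Dube 62,400.36; Ibarra 68,014.77; Marchetti 37,074.19.
After rounding ($5): Okafor $50,675; Lindqvist $66,335; Bergstrom $85,530; Dube $62,400; Ibarra $68,015; Marchetti $37,075. Sum = $370,030.
No rounding difference to absorb.

Okafor: $50,675 | Lindqvist: $66,335 | Bergstrom: $85,530 | Dube: $62,400 | Ibarra: $68,015 | Marchetti: $37,075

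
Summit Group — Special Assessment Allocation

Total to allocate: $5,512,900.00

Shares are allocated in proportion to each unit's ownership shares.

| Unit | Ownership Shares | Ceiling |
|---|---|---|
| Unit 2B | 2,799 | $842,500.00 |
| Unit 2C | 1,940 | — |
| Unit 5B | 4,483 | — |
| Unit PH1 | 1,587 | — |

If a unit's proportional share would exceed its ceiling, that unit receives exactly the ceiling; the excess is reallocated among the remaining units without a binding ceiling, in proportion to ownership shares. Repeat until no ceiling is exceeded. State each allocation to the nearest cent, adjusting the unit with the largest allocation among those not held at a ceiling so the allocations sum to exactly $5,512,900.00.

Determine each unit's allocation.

Total ownership shares = 10,809.
Unconstrained shares: Unit 2B 1,427,570.2748; Unit 2C 989,455.6388; Unit 5B 2,286,458.5716; Unit PH1 809,415.5148.
Capped: Unit 2B ($842,500.00); residual $4,670,400.00 reallocated over remaining ownership shares 8,010.
Remaining shares: Unit 2C 1,131,158.0524 → $1,131,158.05; Unit 5B 2,613,908.01498 → $2,613,908.01; Unit PH1 925,333.9326 → $925,333.93.
Rounding difference +$0.01 applied to Unit 5B → $2,613,908.02.

Unit 2B: $842,500.00 | Unit 2C: $1,131,158.05 | Unit 5B: $2,613,908.02 | Unit PH1: $925,333.93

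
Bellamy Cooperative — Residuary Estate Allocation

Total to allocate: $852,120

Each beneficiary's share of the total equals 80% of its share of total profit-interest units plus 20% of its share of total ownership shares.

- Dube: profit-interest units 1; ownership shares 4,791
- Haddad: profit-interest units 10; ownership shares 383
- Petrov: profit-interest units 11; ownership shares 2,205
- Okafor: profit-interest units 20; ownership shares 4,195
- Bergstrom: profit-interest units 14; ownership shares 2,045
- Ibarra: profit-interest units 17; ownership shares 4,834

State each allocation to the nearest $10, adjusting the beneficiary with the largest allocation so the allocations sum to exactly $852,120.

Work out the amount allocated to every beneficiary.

Totals — profit-interest units 73, ownership shares 18,453.
Composite weights (80% profit-interest units + 20% ownership shares): Dube 0.0629; Haddad 0.1137; Petrov 0.1444; Okafor 0.2646; Bergstrom 0.1756; Ibarra 0.2387.
Raw shares: Dube 53,585.92; Haddad 96,920.24; Petrov 123,085.75; Okafor 225,509.25; Bergstrom 149,622.96; Ibarra 203,395.88.
After rounding ($10): Dube $53,590; Haddad $96,920; Petrov $123,090; Okafor $225,510; Bergstrom $149,620; Ibarra $203,400. Sum = $852,130.
Difference $852,120 − $852,130 = −$10 applied to largest allocation (Okafor): Okafor becomes $225,500.

Dube: $53,590; Haddad: $96,920; Petrov: $123,090; Okafor: $225,500; Bergstrom: $149,620; Ibarra: $203,400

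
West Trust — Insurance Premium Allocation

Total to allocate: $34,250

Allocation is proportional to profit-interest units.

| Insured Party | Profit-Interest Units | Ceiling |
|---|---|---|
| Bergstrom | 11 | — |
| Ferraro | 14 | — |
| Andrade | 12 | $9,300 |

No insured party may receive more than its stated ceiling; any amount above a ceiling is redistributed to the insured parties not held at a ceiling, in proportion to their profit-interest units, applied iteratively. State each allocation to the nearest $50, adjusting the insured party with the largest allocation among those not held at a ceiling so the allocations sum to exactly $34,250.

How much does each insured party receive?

Bergstrom: $11,000 | Ferraro: $13,950 | Andrade: $9,300

Total profit-interest units = 37.
Proportional shares (ignoring caps): Bergstrom 10,182.43; Ferraro 12,959.46; Andrade 11,108.11.
Capped: Andrade ($9,300); remaining pool $24,950 reallocated over remaining profit-interest units 25.
Shares after redistribution: Bergstrom 10,978.00 → $11,000; Ferraro 13,972.00 → $13,950.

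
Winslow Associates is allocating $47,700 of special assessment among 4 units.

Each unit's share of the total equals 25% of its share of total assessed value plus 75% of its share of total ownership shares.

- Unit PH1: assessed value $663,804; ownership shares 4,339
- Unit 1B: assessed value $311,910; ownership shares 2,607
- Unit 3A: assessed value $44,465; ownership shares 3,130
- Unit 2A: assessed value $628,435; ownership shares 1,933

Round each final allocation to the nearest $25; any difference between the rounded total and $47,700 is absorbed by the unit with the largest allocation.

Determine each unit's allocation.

Unit PH1: $17,725; Unit 1B: $10,025; Unit 3A: $9,650; Unit 2A: $10,300

Assessed value total 1,648,614; ownership shares total 12,009.
Composite weights (25% assessed value + 75% ownership shares): Unit PH1 0.3716; Unit 1B 0.2101; Unit 3A 0.2022; Unit 2A 0.2160.
Proportional shares: Unit PH1 17,727.48; Unit 1B 10,022.45; Unit 3A 9,645.95; Unit 2A 10,304.13.
Rounded to nearest $25: Unit PH1 $17,725; Unit 1B $10,025; Unit 3A $9,650; Unit 2A $10,300. Sum = $47,700.
Sum already equals the total — no adjustment.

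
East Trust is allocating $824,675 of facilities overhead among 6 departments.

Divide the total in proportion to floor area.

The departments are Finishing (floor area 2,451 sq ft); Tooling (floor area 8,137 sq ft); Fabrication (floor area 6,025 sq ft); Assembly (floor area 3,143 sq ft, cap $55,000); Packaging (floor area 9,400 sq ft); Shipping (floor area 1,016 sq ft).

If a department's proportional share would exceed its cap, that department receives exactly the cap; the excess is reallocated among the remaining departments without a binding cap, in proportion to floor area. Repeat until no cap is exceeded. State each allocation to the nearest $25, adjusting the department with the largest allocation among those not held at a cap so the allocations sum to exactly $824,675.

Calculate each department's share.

Finishing: $69,800 · Tooling: $231,700 · Fabrication: $171,575 · Assembly: $55,000 · Packaging: $267,675 · Shipping: $28,925

Combined floor area = 30,172.
Unconstrained shares: Finishing 66,991.86; Tooling 222,404.23; Fabrication 164,678.07; Assembly 85,905.92; Packaging 256,925.13; Shipping 27,769.78.
Capped: Assembly ($55,000); residual $769,675 reallocated over remaining floor area 27,029.
Redistributed shares: Finishing 69,794.42 → $69,800; Tooling 231,708.37 → $231,700; Fabrication 171,567.27 → $171,575; Packaging 267,673.42 → $267,675; Shipping 28,931.51 → $28,925.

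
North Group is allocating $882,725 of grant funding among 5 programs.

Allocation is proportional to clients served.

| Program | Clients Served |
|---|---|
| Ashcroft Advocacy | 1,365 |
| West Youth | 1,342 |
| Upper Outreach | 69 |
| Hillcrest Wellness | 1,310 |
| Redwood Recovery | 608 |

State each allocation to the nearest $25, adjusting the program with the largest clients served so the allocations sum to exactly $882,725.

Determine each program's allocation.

Ashcroft Advocacy: $256,700 | West Youth: $252,375 | Upper Outreach: $12,975 | Hillcrest Wellness: $246,350 | Redwood Recovery: $114,325

Clients served total: 1,365 + 1,342 + 69 + 1,310 + 608 = 4,694.
Pro-rata amounts: Ashcroft Advocacy 256,693.57; West Youth 252,368.33; Upper Outreach 12,975.72; Hillcrest Wellness 246,350.61; Redwood Recovery 114,336.77.
At nearest $25: Ashcroft Advocacy $256,700; West Youth $252,375; Upper Outreach $12,975; Hillcrest Wellness $246,350; Redwood Recovery $114,325. Sum = $882,725.
Sum already equals the total — no adjustment.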